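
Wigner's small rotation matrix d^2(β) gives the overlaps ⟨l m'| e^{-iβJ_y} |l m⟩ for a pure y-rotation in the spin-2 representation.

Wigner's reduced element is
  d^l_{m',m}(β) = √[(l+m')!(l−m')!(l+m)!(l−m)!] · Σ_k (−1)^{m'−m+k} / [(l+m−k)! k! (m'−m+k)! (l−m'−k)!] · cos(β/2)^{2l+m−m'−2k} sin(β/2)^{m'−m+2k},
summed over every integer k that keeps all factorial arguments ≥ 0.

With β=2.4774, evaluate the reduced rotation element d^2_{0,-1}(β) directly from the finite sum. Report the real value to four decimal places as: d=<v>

d^2_{0,-1}(β=2.4774) via Wigner's sum:
Half-angle: c=0.326026, s=0.945361. N=√(2·2·1·6)=4.898979
k∈{0,1} keeps every argument non-negative
  k=0: (−1)^1·4.8990/(2)·0.3260^3·0.9454^1 = -0.080247
  k=1: (−1)^2·4.8990/(2)·0.3260^1·0.9454^3 = +0.674715
d^2_{0,-1}(2.4774) = -0.080247 +0.674715 = +0.594468

d=0.5945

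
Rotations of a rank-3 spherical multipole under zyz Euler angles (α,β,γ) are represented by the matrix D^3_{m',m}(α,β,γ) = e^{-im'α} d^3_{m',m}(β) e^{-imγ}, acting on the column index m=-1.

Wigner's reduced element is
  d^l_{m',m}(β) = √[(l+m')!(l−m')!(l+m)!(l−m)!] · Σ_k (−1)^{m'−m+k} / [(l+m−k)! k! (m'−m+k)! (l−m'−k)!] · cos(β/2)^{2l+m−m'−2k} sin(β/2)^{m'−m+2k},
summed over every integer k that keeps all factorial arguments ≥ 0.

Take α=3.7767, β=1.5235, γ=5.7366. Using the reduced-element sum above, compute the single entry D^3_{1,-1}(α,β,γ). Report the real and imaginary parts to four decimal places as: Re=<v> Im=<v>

Re=0.0223 Im=-0.0544

First d^3_{1,-1}(β=1.5235), then the phase factors e^{-i(1)α} and e^{-i(-1)γ}:
Half-angle: c=0.723629, s=0.690189. N=√(24·2·2·24)=48.000000
The bounds max(0,m−m')=0 and min(l+m,l−m')=2 give 3 terms
  k=0: (−1)^2·48.0000/(8)·0.7236^4·0.6902^2 = +0.783703
  k=1: (−1)^3·48.0000/(6)·0.7236^2·0.6902^4 = -0.950592
  k=2: (−1)^4·48.0000/(48)·0.7236^0·0.6902^6 = +0.108096
d^3_{1,-1}(1.5235) = +0.783703 -0.950592 +0.108096 = -0.058793
Attach z-rotation phases: D = e^{-i(1)(3.7767)}·(-0.058793)·e^{-i(-1)(5.7366)} = +0.022304-0.054398i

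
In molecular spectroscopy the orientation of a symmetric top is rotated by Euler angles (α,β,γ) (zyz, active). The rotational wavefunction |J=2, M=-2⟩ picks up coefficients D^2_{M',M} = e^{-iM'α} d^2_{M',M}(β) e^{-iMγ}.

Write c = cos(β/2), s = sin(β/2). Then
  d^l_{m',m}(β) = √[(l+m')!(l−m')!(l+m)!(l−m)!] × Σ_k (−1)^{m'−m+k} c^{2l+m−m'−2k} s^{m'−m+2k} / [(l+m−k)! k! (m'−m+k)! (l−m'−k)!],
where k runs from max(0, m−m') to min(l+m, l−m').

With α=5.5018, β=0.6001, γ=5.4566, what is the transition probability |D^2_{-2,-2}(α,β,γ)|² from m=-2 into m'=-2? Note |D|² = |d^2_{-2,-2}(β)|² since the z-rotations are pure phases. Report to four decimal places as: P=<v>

First d^2_{-2,-2}(β=0.6001), then the phase factors e^{-i(-2)α} and e^{-i(-2)γ}:
c=cos(0.6001/2)=0.955322, s=sin(0.6001/2)=0.295568; N=√[1·24·1·24]=24.000000
Admissible k: 0..0 (factorial args all ≥0)
  k=0: (−1)^0·24.0000/(24)·0.9553^4·0.2956^0 = +0.832911
d^2_{-2,-2}(0.6001) = +0.832911
|D^2_{-2,-2}|² = |d^2_{-2,-2}(β)|² = (+0.832911)² = 0.693741 (the z-rotation phases have unit modulus)

P=0.6937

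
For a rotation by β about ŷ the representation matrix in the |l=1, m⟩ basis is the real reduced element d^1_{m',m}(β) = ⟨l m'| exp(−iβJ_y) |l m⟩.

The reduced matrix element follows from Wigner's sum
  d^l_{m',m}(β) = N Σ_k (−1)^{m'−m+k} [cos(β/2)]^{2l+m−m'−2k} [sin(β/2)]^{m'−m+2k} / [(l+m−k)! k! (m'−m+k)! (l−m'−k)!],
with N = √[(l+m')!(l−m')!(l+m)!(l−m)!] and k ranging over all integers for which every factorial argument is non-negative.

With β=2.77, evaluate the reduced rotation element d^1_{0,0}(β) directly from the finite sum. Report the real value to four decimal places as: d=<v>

d^1_{0,0}(β=2.77) via Wigner's sum:
Half-angle: c=0.184729, s=0.982789. N=√(1·1·1·1)=1.000000
k∈{0,1} keeps every argument non-negative
  k=0: (−1)^0·1.0000/(1)·0.1847^2·0.9828^0 = +0.034125
  k=1: (−1)^1·1.0000/(1)·0.1847^0·0.9828^2 = -0.965875
d^1_{0,0}(2.77) = +0.034125 -0.965875 = -0.931750

d=-0.9318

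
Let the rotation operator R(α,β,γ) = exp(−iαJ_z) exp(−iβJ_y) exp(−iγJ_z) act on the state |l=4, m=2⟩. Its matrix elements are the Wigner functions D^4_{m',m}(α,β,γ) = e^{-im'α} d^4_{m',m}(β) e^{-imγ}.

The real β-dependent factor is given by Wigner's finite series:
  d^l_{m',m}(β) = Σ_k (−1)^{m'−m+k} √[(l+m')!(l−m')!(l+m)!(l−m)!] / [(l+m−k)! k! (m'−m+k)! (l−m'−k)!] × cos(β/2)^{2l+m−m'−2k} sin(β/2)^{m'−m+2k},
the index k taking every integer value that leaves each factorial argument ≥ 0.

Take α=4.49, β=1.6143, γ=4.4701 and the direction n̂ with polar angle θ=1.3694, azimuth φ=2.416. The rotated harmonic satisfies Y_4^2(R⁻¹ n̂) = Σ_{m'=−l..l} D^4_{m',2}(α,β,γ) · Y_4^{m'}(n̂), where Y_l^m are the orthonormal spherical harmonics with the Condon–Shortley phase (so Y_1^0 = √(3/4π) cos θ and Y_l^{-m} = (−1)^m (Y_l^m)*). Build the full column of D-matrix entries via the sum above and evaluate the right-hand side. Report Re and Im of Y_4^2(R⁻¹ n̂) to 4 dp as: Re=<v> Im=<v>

Re=0.1585 Im=0.0115

Need the full column D^4_{m',2} for m'=−4..4 at α=4.49, β=1.6143, γ=4.4701.
cos(β/2)=0.691560, sin(β/2)=0.722319
d^4_{-4,2}: single k=6 term ⇒ +0.359429;  D = -0.330355+0.141615i
d^4_{-3,2}: k∈[5..6] ⇒ +0.729996 -0.265459 = +0.464536;  D = -0.084349-0.456814i
d^4_{-2,2}: k∈[4..6] ⇒ +0.933957 -0.815109 +0.074103 = +0.192951;  D = +0.192798+0.007677i
d^4_{-1,2}: k∈[3..5] ⇒ +0.843046 -1.379562 +0.301002 = -0.235514;  D = +0.061044-0.227465i
d^4_{0,2}: k∈[2..4] ⇒ +0.541450 -1.575163 +0.644400 = -0.389314;  D = +0.344493+0.181356i
d^4_{1,2}: k∈[1..3] ⇒ +0.231832 -1.264569 +0.919708 = -0.113029;  D = -0.073416+0.085940i
d^4_{2,2}: k∈[0..2] ⇒ +0.052316 -0.684886 +0.933957 = +0.301388;  D = +0.180335+0.241482i
d^4_{3,2}: k∈[0..1] ⇒ -0.204457 +0.669147 = +0.464690;  D = -0.424483+0.189080i
d^4_{4,2}: single k=0 term ⇒ +0.302006;  D = -0.059011-0.296185i
Y_4^{m'}(θ=1.3694,φ=2.416) and Σ D·Y over m':
  (-0.3304+0.1416i)·(-0.3962+0.0966i)  (-0.0843-0.4568i)·(+0.1341-0.1936i)  (+0.1928+0.0077i)·(-0.0276-0.2295i)  (+0.0610-0.2275i)·(+0.1887+0.1674i)  (+0.3445+0.1814i)·(+0.1963+0.0000i)  (-0.0734+0.0859i)·(-0.1887+0.1674i)  (+0.1803+0.2415i)·(-0.0276+0.2295i)  (-0.4245+0.1891i)·(-0.1341-0.1936i)  (-0.0590-0.2962i)·(-0.3962-0.0966i)
Y_4^2(R⁻¹ n̂) = +0.158480+0.011544i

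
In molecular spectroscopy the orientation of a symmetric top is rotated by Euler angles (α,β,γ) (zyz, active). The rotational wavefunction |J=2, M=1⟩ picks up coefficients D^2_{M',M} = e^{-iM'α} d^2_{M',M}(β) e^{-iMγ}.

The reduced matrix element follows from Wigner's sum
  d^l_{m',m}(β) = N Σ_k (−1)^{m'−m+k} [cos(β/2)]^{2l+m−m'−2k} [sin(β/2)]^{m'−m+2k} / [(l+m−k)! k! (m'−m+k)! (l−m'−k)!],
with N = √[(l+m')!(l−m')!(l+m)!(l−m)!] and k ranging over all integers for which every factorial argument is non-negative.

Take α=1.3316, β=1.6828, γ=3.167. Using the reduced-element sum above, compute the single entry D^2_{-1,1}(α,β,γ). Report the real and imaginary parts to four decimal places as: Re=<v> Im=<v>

First d^2_{-1,1}(β=1.6828), then the phase factors e^{-i(-1)α} and e^{-i(1)γ}:
c=cos(1.6828/2)=0.666420, s=sin(1.6828/2)=0.745577; N=√[1·6·6·1]=6.000000
Admissible k: 2..3 (factorial args all ≥0)
  k=2: (−1)^0·6.0000/(2)·0.6664^2·0.7456^2 = +0.740631
  k=3: (−1)^1·6.0000/(6)·0.6664^0·0.7456^4 = -0.309008
d^2_{-1,1}(1.6828) = +0.740631 -0.309008 = +0.431623
D = (+0.236922+0.971529i)·(+0.431623)·(-0.999677+0.025405i) = -0.112881-0.416601i

Re=-0.1129 Im=-0.4166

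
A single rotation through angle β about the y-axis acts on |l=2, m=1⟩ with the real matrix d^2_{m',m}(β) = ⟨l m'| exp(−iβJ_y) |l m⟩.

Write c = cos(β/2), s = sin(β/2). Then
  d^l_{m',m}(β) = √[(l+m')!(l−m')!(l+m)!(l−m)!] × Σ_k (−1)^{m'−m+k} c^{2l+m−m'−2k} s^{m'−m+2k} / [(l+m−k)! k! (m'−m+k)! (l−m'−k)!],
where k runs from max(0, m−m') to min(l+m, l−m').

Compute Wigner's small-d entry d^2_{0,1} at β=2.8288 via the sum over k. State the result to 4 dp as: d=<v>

d=-0.3586

d^2_{0,1}(β=2.8288) via Wigner's sum:
With c≡cos(β/2)=0.155760 and s≡sin(β/2)=0.987795, N=[2·2·6·1]^{1/2}=4.898979
k: max(0,(1)−(0))=1 … min(2+(1),2−(0))=2
  k=1: (−1)^0·4.8990/(2)·0.1558^3·0.9878^1 = +0.009143
  k=2: (−1)^1·4.8990/(2)·0.1558^1·0.9878^3 = -0.367731
d^2_{0,1}(2.8288) = +0.009143 -0.367731 = -0.358588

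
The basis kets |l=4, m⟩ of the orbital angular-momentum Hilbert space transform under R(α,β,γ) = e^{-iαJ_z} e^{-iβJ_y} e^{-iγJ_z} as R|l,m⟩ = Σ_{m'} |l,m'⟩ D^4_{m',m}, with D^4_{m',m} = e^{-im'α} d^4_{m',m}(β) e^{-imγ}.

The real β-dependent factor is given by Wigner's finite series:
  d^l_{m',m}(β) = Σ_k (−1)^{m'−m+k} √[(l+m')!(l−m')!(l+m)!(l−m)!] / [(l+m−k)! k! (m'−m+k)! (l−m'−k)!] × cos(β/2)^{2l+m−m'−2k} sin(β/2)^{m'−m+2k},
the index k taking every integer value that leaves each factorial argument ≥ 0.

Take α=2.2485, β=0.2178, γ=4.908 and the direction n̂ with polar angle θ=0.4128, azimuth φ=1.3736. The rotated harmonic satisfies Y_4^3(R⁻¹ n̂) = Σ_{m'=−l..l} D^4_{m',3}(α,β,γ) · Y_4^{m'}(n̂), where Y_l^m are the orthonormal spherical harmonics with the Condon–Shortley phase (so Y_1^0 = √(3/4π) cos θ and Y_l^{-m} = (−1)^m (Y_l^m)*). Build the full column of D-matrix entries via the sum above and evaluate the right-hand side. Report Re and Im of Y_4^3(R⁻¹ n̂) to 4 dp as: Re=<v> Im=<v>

Need the full column D^4_{m',3} for m'=−4..4 at α=2.2485, β=0.2178, γ=4.908.
cos(β/2)=0.994076, sin(β/2)=0.108685
d^4_{-4,3}: single k=7 term ⇒ +0.000001;  D = +0.000000+0.000000i
d^4_{-3,3}: k∈[6..7] ⇒ +0.000011 -0.000000 = +0.000011;  D = -0.000001-0.000011i
d^4_{-2,3}: k∈[5..6] ⇒ +0.000167 -0.000001 = +0.000167;  D = -0.000116+0.000120i
d^4_{-1,3}: k∈[4..5] ⇒ +0.001802 -0.000013 = +0.001790;  D = +0.001782+0.000162i
d^4_{0,3}: k∈[3..4] ⇒ +0.014746 -0.000176 = +0.014570;  D = -0.008068-0.012132i
d^4_{1,3}: k∈[2..3] ⇒ +0.090475 -0.001802 = +0.088672;  D = -0.026734+0.084546i
d^4_{2,3}: k∈[1..2] ⇒ +0.390096 -0.013989 = +0.376106;  D = +0.350458-0.136512i
d^4_{3,3}: k∈[0..1] ⇒ +0.953581 -0.079791 = +0.873790;  D = -0.757575-0.435418i
d^4_{4,3}: single k=0 term ⇒ -0.294885;  D = -0.045832-0.291301i
Y_4^{m'}(θ=0.4128,φ=1.3736) and Σ D·Y over m':
  (+0.0000+0.0000i)·(+0.0081+0.0081i)  (-0.0000-0.0000i)·(-0.0413+0.0614i)  (-0.0001+0.0001i)·(-0.2422-0.1008i)  (+0.0018+0.0002i)·(+0.0979-0.4899i)  (-0.0081-0.0121i)·(+0.2612+0.0000i)  (-0.0267+0.0845i)·(-0.0979-0.4899i)  (+0.3505-0.1365i)·(-0.2422+0.1008i)  (-0.7576-0.4354i)·(+0.0413+0.0614i)  (-0.0458-0.2913i)·(+0.0081-0.0081i)
Y_4^3(R⁻¹ n̂) = -0.036170+0.002673i

Re=-0.0362 Im=0.0027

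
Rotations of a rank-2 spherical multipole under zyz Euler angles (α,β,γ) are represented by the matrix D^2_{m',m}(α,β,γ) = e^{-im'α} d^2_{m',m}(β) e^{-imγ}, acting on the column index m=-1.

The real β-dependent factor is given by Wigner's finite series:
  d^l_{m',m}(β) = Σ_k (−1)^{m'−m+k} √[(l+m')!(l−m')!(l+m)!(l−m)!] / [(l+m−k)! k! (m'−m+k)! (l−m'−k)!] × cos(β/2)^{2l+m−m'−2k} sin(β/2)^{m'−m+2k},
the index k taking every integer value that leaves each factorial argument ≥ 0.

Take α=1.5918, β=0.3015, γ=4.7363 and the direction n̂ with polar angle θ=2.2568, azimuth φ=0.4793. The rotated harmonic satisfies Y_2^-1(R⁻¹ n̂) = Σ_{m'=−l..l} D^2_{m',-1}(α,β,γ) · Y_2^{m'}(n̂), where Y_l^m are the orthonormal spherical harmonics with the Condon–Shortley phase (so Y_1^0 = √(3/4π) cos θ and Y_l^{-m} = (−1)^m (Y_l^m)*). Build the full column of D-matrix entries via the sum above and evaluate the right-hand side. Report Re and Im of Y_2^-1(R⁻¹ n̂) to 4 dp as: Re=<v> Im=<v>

Need the full column D^2_{m',-1} for m'=−2..2 at α=1.5918, β=0.3015, γ=4.7363.
cos(β/2)=0.988659, sin(β/2)=0.150180
d^2_{-2,-1}: single k=1 term ⇒ +0.290255;  D = -0.019119+0.289625i
d^2_{-1,-1}: k∈[0..1] ⇒ +0.955401 -0.066136 = +0.889265;  D = +0.888368+0.039928i
d^2_{0,-1}: k∈[0..1] ⇒ -0.355489 +0.008203 = -0.347286;  D = -0.008303+0.347187i
d^2_{1,-1}: k∈[0..1] ⇒ +0.066136 -0.000509 = +0.065627;  D = -0.065627-0.000191i
d^2_{2,-1}: single k=0 term ⇒ -0.006697;  D = -0.000121-0.006696i
Y_2^{m'}(θ=2.2568,φ=0.4793) and Σ D·Y over m':
  (-0.0191+0.2896i)·(+0.1329-0.1893i)  (+0.8884+0.0399i)·(-0.3360+0.1746i)  (-0.0083+0.3472i)·(+0.0643+0.0000i)  (-0.0656-0.0002i)·(+0.3360+0.1746i)  (-0.0001-0.0067i)·(+0.1329+0.1893i)
Y_2^-1(R⁻¹ n̂) = -0.274484+0.193705i

Re=-0.2745 Im=0.1937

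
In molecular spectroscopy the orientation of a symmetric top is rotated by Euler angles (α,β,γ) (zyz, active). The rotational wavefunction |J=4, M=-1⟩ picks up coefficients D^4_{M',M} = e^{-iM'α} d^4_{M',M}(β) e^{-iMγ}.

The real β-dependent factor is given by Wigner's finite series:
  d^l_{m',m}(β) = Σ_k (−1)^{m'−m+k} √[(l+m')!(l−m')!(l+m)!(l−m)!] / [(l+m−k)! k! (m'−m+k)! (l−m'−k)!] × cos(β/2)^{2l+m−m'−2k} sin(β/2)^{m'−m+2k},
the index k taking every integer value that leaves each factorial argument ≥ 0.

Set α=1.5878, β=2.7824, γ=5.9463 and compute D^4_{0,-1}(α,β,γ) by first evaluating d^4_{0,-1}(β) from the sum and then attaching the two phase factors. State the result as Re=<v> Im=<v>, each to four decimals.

First d^4_{0,-1}(β=2.7824), then the phase factors e^{-i(0)α} and e^{-i(-1)γ}:
With c≡cos(β/2)=0.178632 and s≡sin(β/2)=0.983916, N=[24·24·6·120]^{1/2}=643.987578
Admissible k: 0..3 (factorial args all ≥0)
  k=0: (−1)^1·643.9876/(144)·0.1786^7·0.9839^1 = -0.000026
  k=1: (−1)^2·643.9876/(24)·0.1786^5·0.9839^3 = +0.004649
  k=2: (−1)^3·643.9876/(24)·0.1786^3·0.9839^5 = -0.141038
  k=3: (−1)^4·643.9876/(144)·0.1786^1·0.9839^7 = +0.713150
d^4_{0,-1}(2.7824) = -0.000026 +0.004649 -0.141038 +0.713150 = +0.576735
Phases: e^{-i·(0)·1.5878}=+1.000000+0.000000i, e^{-i·(-1)·5.9463}=+0.943789-0.330549i ⇒ D=+0.544316-0.190639i

Re=0.5443 Im=-0.1906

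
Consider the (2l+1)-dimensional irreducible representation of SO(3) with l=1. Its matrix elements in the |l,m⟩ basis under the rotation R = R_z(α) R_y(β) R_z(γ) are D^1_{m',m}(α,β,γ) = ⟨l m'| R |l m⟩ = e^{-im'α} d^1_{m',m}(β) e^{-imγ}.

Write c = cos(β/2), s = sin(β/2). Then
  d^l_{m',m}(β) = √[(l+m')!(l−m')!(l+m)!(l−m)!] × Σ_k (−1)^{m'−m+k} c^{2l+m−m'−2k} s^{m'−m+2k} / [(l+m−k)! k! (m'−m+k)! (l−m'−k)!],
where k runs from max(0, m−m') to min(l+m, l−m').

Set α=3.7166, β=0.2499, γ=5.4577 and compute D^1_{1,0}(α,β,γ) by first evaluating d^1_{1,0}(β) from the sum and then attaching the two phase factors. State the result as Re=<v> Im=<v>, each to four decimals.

Split into d^1_{1,0}(β=0.2499) × two z-phases.
Half-angle: c=0.992204, s=0.124625. N=√(2·1·1·1)=1.414214
The bounds max(0,m−m')=0 and min(l+m,l−m')=0 give 1 term
  k=0: (−1)^1·1.4142/(1)·0.9922^1·0.1246^1 = -0.174873
d^1_{1,0}(0.2499) = -0.174873
Attach z-rotation phases: D = e^{-i(1)(3.7166)}·(-0.174873)·e^{-i(0)(5.4577)} = +0.146751-0.095103i

Re=0.1468 Im=-0.0951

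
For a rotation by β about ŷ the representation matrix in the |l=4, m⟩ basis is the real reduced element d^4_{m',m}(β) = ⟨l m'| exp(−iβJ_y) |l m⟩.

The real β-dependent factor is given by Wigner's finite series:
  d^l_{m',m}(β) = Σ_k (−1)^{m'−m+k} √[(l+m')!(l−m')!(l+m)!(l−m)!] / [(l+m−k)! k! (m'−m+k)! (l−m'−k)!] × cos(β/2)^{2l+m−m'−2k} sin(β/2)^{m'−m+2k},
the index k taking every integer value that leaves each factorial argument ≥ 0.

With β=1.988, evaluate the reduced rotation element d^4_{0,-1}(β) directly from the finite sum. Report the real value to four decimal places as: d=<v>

d=-0.3832

d^4_{0,-1}(β=1.988) via Wigner's sum:
Half-angle: c=0.545341, s=0.838214. N=√(24·24·6·120)=643.987578
k∈{0,1,2,3} keeps every argument non-negative
  k=0: (−1)^1·643.9876/(144)·0.5453^7·0.8382^1 = -0.053771
  k=1: (−1)^2·643.9876/(24)·0.5453^5·0.8382^3 = +0.762208
  k=2: (−1)^3·643.9876/(24)·0.5453^3·0.8382^5 = -1.800720
  k=3: (−1)^4·643.9876/(144)·0.5453^1·0.8382^7 = +0.709035
d^4_{0,-1}(1.988) = -0.053771 +0.762208 -1.800720 +0.709035 = -0.383248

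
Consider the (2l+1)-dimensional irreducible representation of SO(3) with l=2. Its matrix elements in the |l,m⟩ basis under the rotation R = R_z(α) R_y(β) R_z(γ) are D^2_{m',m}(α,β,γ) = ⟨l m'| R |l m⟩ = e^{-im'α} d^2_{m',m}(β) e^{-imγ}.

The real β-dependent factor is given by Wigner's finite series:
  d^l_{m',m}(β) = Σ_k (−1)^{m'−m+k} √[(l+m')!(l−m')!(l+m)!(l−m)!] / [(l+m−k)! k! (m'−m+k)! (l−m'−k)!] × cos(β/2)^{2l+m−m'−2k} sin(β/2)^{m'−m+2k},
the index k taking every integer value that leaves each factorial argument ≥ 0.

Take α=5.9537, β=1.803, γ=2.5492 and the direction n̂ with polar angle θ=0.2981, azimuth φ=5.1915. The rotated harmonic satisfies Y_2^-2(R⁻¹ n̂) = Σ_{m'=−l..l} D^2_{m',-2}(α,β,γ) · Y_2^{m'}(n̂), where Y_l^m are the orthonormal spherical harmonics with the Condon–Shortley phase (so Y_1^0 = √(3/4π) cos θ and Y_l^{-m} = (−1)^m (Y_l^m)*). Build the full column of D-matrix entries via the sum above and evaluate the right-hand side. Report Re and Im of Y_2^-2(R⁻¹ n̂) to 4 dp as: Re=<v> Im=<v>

Need the full column D^2_{m',-2} for m'=−2..2 at α=5.9537, β=1.803, γ=2.5492.
cos(β/2)=0.620434, sin(β/2)=0.784258
d^2_{-2,-2}: single k=0 term ⇒ +0.148178;  D = -0.039946-0.142692i
d^2_{-1,-2}: single k=0 term ⇒ -0.374608;  D = -0.021164+0.374009i
d^2_{0,-2}: single k=0 term ⇒ +0.579943;  D = +0.218346-0.537270i
d^2_{1,-2}: single k=0 term ⇒ -0.598554;  D = -0.392647+0.451769i
d^2_{2,-2}: single k=0 term ⇒ +0.378300;  D = +0.327198-0.189876i
Y_2^{m'}(θ=0.2981,φ=5.1915) and Σ D·Y over m':
  (-0.0399-0.1427i)·(-0.0192+0.0273i)  (-0.0212+0.3740i)·(+0.1000+0.1925i)  (+0.2183-0.5373i)·(+0.5492+0.0000i)  (-0.3926+0.4518i)·(-0.1000+0.1925i)  (+0.3272-0.1899i)·(-0.0192-0.0273i)
Y_2^-2(R⁻¹ n̂) = -0.008678-0.386109i

Re=-0.0087 Im=-0.3861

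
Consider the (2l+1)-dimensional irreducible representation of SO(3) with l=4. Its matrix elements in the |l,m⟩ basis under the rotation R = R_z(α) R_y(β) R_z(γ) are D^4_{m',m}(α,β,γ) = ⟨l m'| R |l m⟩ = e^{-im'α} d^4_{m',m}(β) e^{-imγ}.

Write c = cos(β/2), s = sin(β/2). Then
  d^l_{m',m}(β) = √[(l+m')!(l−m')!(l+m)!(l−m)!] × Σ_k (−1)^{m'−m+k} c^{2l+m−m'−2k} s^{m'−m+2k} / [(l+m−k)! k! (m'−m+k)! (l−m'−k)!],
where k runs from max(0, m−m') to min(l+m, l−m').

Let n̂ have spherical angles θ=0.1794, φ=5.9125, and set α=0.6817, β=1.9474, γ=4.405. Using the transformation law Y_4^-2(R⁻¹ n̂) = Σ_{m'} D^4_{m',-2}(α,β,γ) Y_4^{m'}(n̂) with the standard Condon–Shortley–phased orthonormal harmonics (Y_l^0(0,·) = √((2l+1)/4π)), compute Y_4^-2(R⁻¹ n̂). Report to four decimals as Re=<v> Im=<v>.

Need the full column D^4_{m',-2} for m'=−4..4 at α=0.6817, β=1.9474, γ=4.405.
cos(β/2)=0.562244, sin(β/2)=0.826972
d^4_{-4,-2}: single k=2 term ⇒ +0.114316;  D = +0.058894-0.097978i
d^4_{-3,-2}: k∈[1..2] ⇒ +0.054957 -0.356681 = -0.301723;  D = +0.042245+0.298751i
d^4_{-2,-2}: k∈[0..2] ⇒ +0.009986 -0.259245 +0.701055 = +0.451796;  D = -0.330998-0.307506i
d^4_{-1,-2}: k∈[0..2] ⇒ -0.062316 +0.674063 -0.972169 = -0.360421;  D = +0.359615+0.024102i
d^4_{0,-2}: k∈[0..2] ⇒ +0.204951 -1.182362 +0.959211 = -0.018201;  D = +0.014868-0.010498i
d^4_{1,-2}: k∈[0..2] ⇒ -0.449376 +1.458253 -0.630950 = +0.377927;  D = -0.102377+0.363797i
d^4_{2,-2}: k∈[0..2] ⇒ +0.701055 -1.213316 +0.218738 = -0.293523;  D = -0.116296-0.269502i
d^4_{3,-2}: k∈[0..1] ⇒ -0.771635 +0.556446 = -0.215189;  D = -0.190701-0.099697i
d^4_{4,-2}: single k=0 term ⇒ +0.535022;  D = +0.524359-0.106285i
Y_4^{m'}(θ=0.1794,φ=5.9125) and Σ D·Y over m':
  (+0.0589-0.0980i)·(+0.0000+0.0004i)  (+0.0422+0.2988i)·(+0.0031+0.0063i)  (-0.3310-0.3075i)·(+0.0454+0.0416i)  (+0.3596+0.0241i)·(+0.2924+0.1137i)  (+0.0149-0.0105i)·(+0.7153+0.0000i)  (-0.1024+0.3638i)·(-0.2924+0.1137i)  (-0.1163-0.2695i)·(+0.0454-0.0416i)  (-0.1907-0.0997i)·(-0.0031+0.0063i)  (+0.5244-0.1063i)·(+0.0000-0.0004i)
Y_4^-2(R⁻¹ n̂) = +0.082420-0.112631i

Re=0.0824 Im=-0.1126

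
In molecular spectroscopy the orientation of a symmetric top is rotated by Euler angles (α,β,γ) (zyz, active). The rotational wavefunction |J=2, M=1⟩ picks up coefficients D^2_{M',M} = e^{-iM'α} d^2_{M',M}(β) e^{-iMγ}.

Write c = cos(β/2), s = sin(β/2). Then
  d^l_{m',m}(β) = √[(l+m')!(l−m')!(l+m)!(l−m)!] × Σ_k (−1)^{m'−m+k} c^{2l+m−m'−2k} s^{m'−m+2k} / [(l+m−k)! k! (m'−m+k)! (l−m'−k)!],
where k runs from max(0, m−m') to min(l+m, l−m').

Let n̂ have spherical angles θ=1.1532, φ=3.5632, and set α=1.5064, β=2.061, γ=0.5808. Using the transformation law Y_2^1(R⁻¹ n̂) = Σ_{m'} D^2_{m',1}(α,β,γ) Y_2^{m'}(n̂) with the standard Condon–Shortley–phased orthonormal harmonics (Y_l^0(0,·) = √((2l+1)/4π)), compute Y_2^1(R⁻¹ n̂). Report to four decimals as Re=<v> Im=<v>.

Re=0.1370 Im=0.3340

Need the full column D^2_{m',1} for m'=−2..2 at α=1.5064, β=2.061, γ=0.5808.
cos(β/2)=0.514390, sin(β/2)=0.857556
d^2_{-2,1}: single k=3 term ⇒ +0.648800;  D = -0.492197+0.422709i
d^2_{-1,1}: k∈[2..3] ⇒ +0.583757 -0.540817 = +0.042939;  D = +0.025822+0.034308i
d^2_{0,1}: k∈[1..2] ⇒ +0.285901 -0.794614 = -0.508713;  D = -0.425296+0.279127i
d^2_{1,1}: k∈[0..1] ⇒ +0.070012 -0.583757 = -0.513745;  D = +0.253665+0.446753i
d^2_{2,1}: single k=0 term ⇒ -0.233437;  D = +0.209994-0.101959i
Y_2^{m'}(θ=1.1532,φ=3.5632) and Σ D·Y over m':
  (-0.4922+0.4227i)·(+0.2146-0.2410i)  (+0.0258+0.0343i)·(-0.2613+0.1172i)  (-0.4253+0.2791i)·(-0.1598+0.0000i)  (+0.2537+0.4468i)·(+0.2613+0.1172i)  (+0.2100-0.1020i)·(+0.2146+0.2410i)
Y_2^1(R⁻¹ n̂) = +0.136985+0.334026i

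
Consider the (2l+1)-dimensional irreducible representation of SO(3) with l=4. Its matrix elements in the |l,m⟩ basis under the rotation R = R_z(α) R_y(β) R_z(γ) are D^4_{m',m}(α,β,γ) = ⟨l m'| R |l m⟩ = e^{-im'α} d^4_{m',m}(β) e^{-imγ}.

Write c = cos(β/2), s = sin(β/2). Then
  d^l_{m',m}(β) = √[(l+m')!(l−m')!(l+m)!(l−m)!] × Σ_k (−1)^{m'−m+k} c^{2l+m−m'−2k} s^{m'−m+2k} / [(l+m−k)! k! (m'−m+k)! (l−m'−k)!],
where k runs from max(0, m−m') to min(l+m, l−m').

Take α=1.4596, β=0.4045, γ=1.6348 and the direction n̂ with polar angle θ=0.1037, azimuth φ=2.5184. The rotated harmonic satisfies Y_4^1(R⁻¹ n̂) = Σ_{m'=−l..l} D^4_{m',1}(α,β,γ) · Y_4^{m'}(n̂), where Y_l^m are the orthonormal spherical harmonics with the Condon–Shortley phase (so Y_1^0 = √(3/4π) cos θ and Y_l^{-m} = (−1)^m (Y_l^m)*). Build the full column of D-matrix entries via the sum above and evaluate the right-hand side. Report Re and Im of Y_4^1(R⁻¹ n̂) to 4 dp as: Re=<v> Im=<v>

Re=-0.1541 Im=-0.4652

Need the full column D^4_{m',1} for m'=−4..4 at α=1.4596, β=0.4045, γ=1.6348.
cos(β/2)=0.979617, sin(β/2)=0.200874
d^4_{-4,1}: single k=5 term ⇒ +0.002301;  D = -0.001121-0.002009i
d^4_{-3,1}: k∈[4..5] ⇒ +0.019835 -0.000500 = +0.019335;  D = -0.017827+0.007486i
d^4_{-2,1}: k∈[3..5] ⇒ +0.103411 -0.006522 +0.000055 = +0.096944;  D = +0.027386+0.092995i
d^4_{-1,1}: k∈[2..5] ⇒ +0.356603 -0.044982 +0.000946 -0.000003 = +0.312564;  D = +0.307779-0.054482i
d^4_{0,1}: k∈[1..4] ⇒ +0.777738 -0.196209 +0.008250 -0.000058 = +0.589721;  D = -0.037719-0.588513i
d^4_{1,1}: k∈[0..3] ⇒ +0.848107 -0.534905 +0.044982 -0.000630 = +0.357554;  D = -0.357156-0.016868i
d^4_{2,1}: k∈[0..2] ⇒ -0.737827 +0.155117 -0.004348 = -0.587058;  D = +0.092595-0.579710i
d^4_{3,1}: k∈[0..1] ⇒ +0.283045 -0.019835 = +0.263210;  D = +0.253703+0.070101i
d^4_{4,1}: single k=0 term ⇒ -0.054720;  D = -0.020337+0.050801i
Y_4^{m'}(θ=0.1037,φ=2.5184) and Σ D·Y over m':
  (-0.0011-0.0020i)·(-0.0000+0.0000i)  (-0.0178+0.0075i)·(+0.0004-0.0013i)  (+0.0274+0.0930i)·(+0.0068+0.0201i)  (+0.3078-0.0545i)·(-0.1552-0.1116i)  (-0.0377-0.5885i)·(+0.8014+0.0000i)  (-0.3572-0.0169i)·(+0.1552-0.1116i)  (+0.0926-0.5797i)·(+0.0068-0.0201i)  (+0.2537+0.0701i)·(-0.0004-0.0013i)  (-0.0203+0.0508i)·(-0.0000-0.0000i)
Y_4^1(R⁻¹ n̂) = -0.154148-0.465213i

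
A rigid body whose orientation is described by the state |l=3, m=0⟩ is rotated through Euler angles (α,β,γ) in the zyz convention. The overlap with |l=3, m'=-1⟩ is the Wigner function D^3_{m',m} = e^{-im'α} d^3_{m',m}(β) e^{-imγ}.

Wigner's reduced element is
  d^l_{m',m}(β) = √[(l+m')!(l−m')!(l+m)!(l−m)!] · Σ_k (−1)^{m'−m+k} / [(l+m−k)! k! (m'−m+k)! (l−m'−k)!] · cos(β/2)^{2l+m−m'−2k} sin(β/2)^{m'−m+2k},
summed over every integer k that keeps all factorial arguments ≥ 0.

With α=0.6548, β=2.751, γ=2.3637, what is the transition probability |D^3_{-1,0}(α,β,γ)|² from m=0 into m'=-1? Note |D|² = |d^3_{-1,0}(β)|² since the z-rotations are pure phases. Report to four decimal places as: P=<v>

P=0.2916

Split into d^3_{-1,0}(β=2.751) × two z-phases.
With c≡cos(β/2)=0.194057 and s≡sin(β/2)=0.980990, N=[2·24·6·6]^{1/2}=41.569219
The bounds max(0,m−m')=1 and min(l+m,l−m')=3 give 3 terms
  k=1: (−1)^0·41.5692/(12)·0.1941^5·0.9810^1 = +0.000935
  k=2: (−1)^1·41.5692/(4)·0.1941^3·0.9810^3 = -0.071696
  k=3: (−1)^2·41.5692/(12)·0.1941^1·0.9810^5 = +0.610722
d^3_{-1,0}(2.751) = +0.000935 -0.071696 +0.610722 = +0.539961
|D^3_{-1,0}|² = |d^3_{-1,0}(β)|² = (+0.539961)² = 0.291558 (the z-rotation phases have unit modulus)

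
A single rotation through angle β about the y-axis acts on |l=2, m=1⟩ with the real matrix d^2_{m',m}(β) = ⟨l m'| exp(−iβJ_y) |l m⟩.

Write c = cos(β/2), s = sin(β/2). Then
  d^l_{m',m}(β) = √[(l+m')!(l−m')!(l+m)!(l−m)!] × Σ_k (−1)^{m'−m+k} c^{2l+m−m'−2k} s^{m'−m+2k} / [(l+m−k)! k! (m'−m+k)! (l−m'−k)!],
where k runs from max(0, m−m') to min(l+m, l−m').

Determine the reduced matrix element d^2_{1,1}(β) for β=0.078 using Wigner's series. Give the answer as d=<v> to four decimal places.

d^2_{1,1}(β=0.078) via Wigner's sum:
With c≡cos(β/2)=0.999240 and s≡sin(β/2)=0.038990, N=[6·1·6·1]^{1/2}=6.000000
Admissible k: 0..1 (factorial args all ≥0)
  k=0: (−1)^0·6.0000/(6)·0.9992^4·0.0390^0 = +0.996962
  k=1: (−1)^1·6.0000/(2)·0.9992^2·0.0390^2 = -0.004554
d^2_{1,1}(0.078) = +0.996962 -0.004554 = +0.992408

d=0.9924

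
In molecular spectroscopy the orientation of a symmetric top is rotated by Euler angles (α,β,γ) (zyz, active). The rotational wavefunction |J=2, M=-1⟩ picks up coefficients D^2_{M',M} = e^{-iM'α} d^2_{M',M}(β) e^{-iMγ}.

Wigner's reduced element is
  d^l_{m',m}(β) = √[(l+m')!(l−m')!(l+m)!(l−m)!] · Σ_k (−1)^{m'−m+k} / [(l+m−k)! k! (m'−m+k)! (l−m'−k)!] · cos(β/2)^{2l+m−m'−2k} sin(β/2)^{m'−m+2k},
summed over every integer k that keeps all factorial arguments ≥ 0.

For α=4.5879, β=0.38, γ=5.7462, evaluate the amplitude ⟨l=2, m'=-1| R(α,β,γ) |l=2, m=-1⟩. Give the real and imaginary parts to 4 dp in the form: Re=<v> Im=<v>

D^2_{-1,-1}(4.5879,0.38,5.7462) = e^{-i·-1·4.5879}·d^2_{-1,-1}(0.38)·e^{-i·-1·5.7462}. Compute d first:
c=cos(0.38/2)=0.982004, s=sin(0.38/2)=0.188859; N=√[1·6·1·6]=6.000000
k: max(0,(-1)−(-1))=0 … min(2+(-1),2−(-1))=1
  k=0: (−1)^0·6.0000/(6)·0.9820^4·0.1889^0 = +0.929937
  k=1: (−1)^1·6.0000/(2)·0.9820^2·0.1889^2 = -0.103186
d^2_{-1,-1}(0.38) = +0.929937 -0.103186 = +0.826750
Phases: e^{-i·(-1)·4.5879}=-0.124168-0.992261i, e^{-i·(-1)·5.7462}=+0.859255-0.511548i ⇒ D=-0.507857-0.652378i

Re=-0.5079 Im=-0.6524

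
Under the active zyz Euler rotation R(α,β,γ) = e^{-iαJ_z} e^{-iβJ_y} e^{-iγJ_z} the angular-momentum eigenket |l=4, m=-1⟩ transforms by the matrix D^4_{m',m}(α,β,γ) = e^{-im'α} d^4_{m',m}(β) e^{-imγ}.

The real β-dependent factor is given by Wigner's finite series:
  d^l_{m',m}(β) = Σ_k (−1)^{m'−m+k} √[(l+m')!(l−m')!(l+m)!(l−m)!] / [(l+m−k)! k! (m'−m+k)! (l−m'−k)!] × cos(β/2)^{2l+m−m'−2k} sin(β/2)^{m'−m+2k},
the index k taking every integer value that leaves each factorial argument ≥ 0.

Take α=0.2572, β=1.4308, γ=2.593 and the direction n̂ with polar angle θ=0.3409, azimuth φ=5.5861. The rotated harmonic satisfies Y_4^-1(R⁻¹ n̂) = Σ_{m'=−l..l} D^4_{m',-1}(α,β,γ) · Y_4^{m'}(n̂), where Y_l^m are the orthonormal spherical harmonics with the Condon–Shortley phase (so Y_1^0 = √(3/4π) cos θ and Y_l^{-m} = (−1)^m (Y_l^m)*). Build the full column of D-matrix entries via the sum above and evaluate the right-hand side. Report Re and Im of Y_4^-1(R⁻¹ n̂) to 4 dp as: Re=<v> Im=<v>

Re=-0.2188 Im=0.2446

Need the full column D^4_{m',-1} for m'=−4..4 at α=0.2572, β=1.4308, γ=2.593.
cos(β/2)=0.754831, sin(β/2)=0.655919
d^4_{-4,-1}: single k=3 term ⇒ +0.517480;  D = -0.458953-0.239057i
d^4_{-3,-1}: k∈[2..3] ⇒ +0.631640 -0.794913 = -0.163274;  D = +0.159230+0.036110i
d^4_{-2,-1}: k∈[1..3] ⇒ +0.388539 -1.466919 +0.738442 = -0.339938;  D = +0.339739-0.011621i
d^4_{-1,-1}: k∈[0..3] ⇒ +0.105390 -1.193687 +1.802694 -0.453735 = +0.260662;  D = -0.249673+0.074885i
d^4_{0,-1}: k∈[0..3] ⇒ -0.409556 +1.855522 -1.401095 +0.176327 = +0.221197;  D = -0.188739+0.115352i
d^4_{1,-1}: k∈[0..3] ⇒ +0.795791 -1.802694 +0.680602 -0.034261 = -0.360561;  D = +0.249703-0.260102i
d^4_{2,-1}: k∈[0..2] ⇒ -0.977946 +1.107663 -0.167278 = -0.037561;  D = +0.018264-0.032821i
d^4_{3,-1}: k∈[0..1] ⇒ +0.794913 -0.360141 = +0.434772;  D = -0.107819+0.421191i
d^4_{4,-1}: single k=0 term ⇒ -0.390747;  D = -0.002577-0.390738i
Y_4^{m'}(θ=0.3409,φ=5.5861) and Σ D·Y over m':
  (-0.4590-0.2391i)·(-0.0052+0.0019i)  (+0.1592+0.0361i)·(-0.0219+0.0382i)  (+0.3397-0.0116i)·(+0.0343+0.1921i)  (-0.2497+0.0749i)·(+0.3677+0.3079i)  (-0.1887+0.1154i)·(+0.4196+0.0000i)  (+0.2497-0.2601i)·(-0.3677+0.3079i)  (+0.0183-0.0328i)·(+0.0343-0.1921i)  (-0.1078+0.4212i)·(+0.0219+0.0382i)  (-0.0026-0.3907i)·(-0.0052-0.0019i)
Y_4^-1(R⁻¹ n̂) = -0.218837+0.244617i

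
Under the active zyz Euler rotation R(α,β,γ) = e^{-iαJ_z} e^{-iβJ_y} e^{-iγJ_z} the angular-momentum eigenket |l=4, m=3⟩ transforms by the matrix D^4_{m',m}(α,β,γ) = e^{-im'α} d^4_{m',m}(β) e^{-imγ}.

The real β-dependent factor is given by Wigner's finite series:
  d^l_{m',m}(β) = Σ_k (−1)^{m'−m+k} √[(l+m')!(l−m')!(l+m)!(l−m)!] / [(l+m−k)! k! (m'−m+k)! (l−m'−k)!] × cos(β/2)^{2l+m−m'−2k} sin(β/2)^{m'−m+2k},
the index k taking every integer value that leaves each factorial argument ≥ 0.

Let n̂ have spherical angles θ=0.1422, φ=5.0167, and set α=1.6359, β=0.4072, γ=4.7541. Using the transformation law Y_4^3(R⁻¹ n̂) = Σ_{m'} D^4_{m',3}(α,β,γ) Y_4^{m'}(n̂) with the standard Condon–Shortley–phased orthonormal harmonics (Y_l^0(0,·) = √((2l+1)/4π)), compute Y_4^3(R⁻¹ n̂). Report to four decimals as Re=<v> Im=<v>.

Need the full column D^4_{m',3} for m'=−4..4 at α=1.6359, β=0.4072, γ=4.7541.
cos(β/2)=0.979345, sin(β/2)=0.202196
d^4_{-4,3}: single k=7 term ⇒ +0.000038;  D = +0.000005-0.000038i
d^4_{-3,3}: k∈[6..7] ⇒ +0.000459 -0.000003 = +0.000456;  D = -0.000455-0.000032i
d^4_{-2,3}: k∈[5..6] ⇒ +0.003563 -0.000051 = +0.003513;  D = -0.000018+0.003513i
d^4_{-1,3}: k∈[4..5] ⇒ +0.020340 -0.000520 = +0.019820;  D = +0.019784-0.001189i
d^4_{0,3}: k∈[3..4] ⇒ +0.088117 -0.003756 = +0.084361;  D = -0.010529-0.083702i
d^4_{1,3}: k∈[2..3] ⇒ +0.286306 -0.020340 = +0.265966;  D = -0.261168+0.050292i
d^4_{2,3}: k∈[1..2] ⇒ +0.653713 -0.083596 = +0.570118;  D = +0.143997+0.551633i
d^4_{3,3}: k∈[0..1] ⇒ +0.846225 -0.252498 = +0.593726;  D = +0.563503-0.187017i
d^4_{4,3}: single k=0 term ⇒ -0.494161;  D = +0.185837+0.457886i
Y_4^{m'}(θ=0.1422,φ=5.0167) and Σ D·Y over m':
  (+0.0000-0.0000i)·(+0.0001-0.0002i)  (-0.0005-0.0000i)·(-0.0028-0.0022i)  (-0.0000+0.0035i)·(-0.0323+0.0225i)  (+0.0198-0.0012i)·(+0.0768+0.2444i)  (-0.0105-0.0837i)·(+0.7628+0.0000i)  (-0.2612+0.0503i)·(-0.0768+0.2444i)  (+0.1440+0.5516i)·(-0.0323-0.0225i)  (+0.5635-0.1870i)·(+0.0028-0.0022i)  (+0.1858+0.4579i)·(+0.0001+0.0002i)
Y_4^3(R⁻¹ n̂) = +0.010325-0.149636i

Re=0.0103 Im=-0.1496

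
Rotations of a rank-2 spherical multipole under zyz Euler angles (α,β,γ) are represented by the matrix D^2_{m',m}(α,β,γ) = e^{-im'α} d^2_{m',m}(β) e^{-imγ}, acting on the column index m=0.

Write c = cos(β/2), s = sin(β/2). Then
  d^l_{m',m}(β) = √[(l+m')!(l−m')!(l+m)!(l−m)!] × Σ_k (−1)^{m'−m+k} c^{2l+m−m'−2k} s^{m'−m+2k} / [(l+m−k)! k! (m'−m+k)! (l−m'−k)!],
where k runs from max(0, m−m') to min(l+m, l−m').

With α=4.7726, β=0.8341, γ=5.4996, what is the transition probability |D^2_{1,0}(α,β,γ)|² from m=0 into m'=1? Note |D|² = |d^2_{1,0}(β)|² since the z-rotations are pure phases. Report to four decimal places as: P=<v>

First d^2_{1,0}(β=0.8341), then the phase factors e^{-i(1)α} and e^{-i(0)γ}:
With c≡cos(β/2)=0.914288 and s≡sin(β/2)=0.405065, N=[6·1·2·2]^{1/2}=4.898979
k: max(0,(0)−(1))=0 … min(2+(0),2−(1))=1
  k=0: (−1)^1·4.8990/(2)·0.9143^3·0.4051^1 = -0.758314
  k=1: (−1)^2·4.8990/(2)·0.9143^1·0.4051^3 = +0.148845
d^2_{1,0}(0.8341) = -0.758314 +0.148845 = -0.609470
|D^2_{1,0}|² = |d^2_{1,0}(β)|² = (-0.609470)² = 0.371453 (the z-rotation phases have unit modulus)

P=0.3715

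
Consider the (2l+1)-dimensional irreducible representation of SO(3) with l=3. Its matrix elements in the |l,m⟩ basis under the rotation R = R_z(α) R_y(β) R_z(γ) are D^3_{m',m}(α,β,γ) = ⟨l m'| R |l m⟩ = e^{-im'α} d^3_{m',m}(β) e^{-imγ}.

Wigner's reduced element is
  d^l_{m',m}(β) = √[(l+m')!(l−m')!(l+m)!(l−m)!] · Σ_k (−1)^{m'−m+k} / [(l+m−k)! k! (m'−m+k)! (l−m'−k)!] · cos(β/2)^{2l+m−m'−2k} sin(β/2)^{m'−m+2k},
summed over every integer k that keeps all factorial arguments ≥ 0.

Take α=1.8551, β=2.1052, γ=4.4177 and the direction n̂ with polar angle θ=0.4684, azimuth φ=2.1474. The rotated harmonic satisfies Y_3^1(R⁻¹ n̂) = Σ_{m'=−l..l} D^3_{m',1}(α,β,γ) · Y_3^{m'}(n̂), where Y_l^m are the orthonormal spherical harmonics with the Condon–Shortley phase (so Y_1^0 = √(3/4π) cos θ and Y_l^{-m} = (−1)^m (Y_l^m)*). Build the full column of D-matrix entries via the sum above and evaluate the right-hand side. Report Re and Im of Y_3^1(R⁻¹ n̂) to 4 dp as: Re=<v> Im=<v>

Need the full column D^3_{m',1} for m'=−3..3 at α=1.8551, β=2.1052, γ=4.4177.
cos(β/2)=0.495314, sin(β/2)=0.868714
d^3_{-3,1}: single k=4 term ⇒ +0.541146;  D = +0.222236+0.493406i
d^3_{-2,1}: k∈[3..4] ⇒ +0.503851 -0.774934 = -0.271083;  D = -0.206020+0.176186i
d^3_{-1,1}: k∈[2..4] ⇒ +0.272538 -1.117786 +0.429795 = -0.415453;  D = +0.347740+0.227328i
d^3_{0,1}: k∈[1..3] ⇒ +0.089716 -0.827912 +0.848898 = +0.110702;  D = -0.032152+0.105930i
d^3_{1,1}: k∈[0..2] ⇒ +0.014767 -0.363384 +0.838339 = +0.489722;  D = +0.489695+0.005086i
d^3_{2,1}: k∈[0..1] ⇒ -0.081899 +0.503851 = +0.421952;  D = -0.114140-0.406221i
d^3_{3,1}: single k=0 term ⇒ +0.175923;  D = -0.149217+0.093183i
Y_3^{m'}(θ=0.4684,φ=2.1474) and Σ D·Y over m':
  (+0.2222+0.4934i)·(+0.0379-0.0061i)  (-0.2060+0.1762i)·(-0.0754+0.1699i)  (+0.3477+0.2273i)·(-0.2371-0.3646i)  (-0.0322+0.1059i)·(+0.3266+0.0000i)  (+0.4897+0.0051i)·(+0.2371-0.3646i)  (-0.1141-0.4062i)·(-0.0754-0.1699i)  (-0.1492+0.0932i)·(-0.0379-0.0061i)
Y_3^1(R⁻¹ n̂) = +0.050731-0.306973i

Re=0.0507 Im=-0.3070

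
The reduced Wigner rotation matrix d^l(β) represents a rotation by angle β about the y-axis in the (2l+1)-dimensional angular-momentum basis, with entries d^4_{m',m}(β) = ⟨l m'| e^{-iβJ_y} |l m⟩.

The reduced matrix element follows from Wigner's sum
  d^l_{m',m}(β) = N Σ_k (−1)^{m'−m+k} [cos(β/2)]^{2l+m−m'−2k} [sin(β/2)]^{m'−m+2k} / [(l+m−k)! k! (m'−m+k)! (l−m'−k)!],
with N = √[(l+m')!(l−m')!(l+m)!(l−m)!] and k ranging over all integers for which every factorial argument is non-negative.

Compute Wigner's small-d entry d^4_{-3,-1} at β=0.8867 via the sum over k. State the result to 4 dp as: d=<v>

d=0.4953

d^4_{-3,-1}(β=0.8867) via Wigner's sum:
Half-angle: c=0.903320, s=0.428968. N=√(1·5040·6·120)=1904.940944
The bounds max(0,m−m')=2 and min(l+m,l−m')=3 give 2 terms
  k=2: (−1)^0·1904.9409/(240)·0.9033^6·0.4290^2 = +0.793540
  k=3: (−1)^1·1904.9409/(144)·0.9033^4·0.4290^4 = -0.298253
d^4_{-3,-1}(0.8867) = +0.793540 -0.298253 = +0.495287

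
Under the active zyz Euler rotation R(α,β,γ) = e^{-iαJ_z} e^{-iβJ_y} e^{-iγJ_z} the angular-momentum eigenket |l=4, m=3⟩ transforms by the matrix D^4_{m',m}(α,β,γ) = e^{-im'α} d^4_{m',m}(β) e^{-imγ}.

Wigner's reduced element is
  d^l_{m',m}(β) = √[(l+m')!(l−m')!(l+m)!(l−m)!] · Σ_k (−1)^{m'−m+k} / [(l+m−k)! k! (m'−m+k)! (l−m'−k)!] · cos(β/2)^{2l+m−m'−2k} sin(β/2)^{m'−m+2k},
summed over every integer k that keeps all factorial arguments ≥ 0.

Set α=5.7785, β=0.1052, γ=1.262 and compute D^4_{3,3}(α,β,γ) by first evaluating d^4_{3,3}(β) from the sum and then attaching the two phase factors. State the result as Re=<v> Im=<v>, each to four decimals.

Re=-0.6256 Im=-0.7410

Split into d^4_{3,3}(β=0.1052) × two z-phases.
Half-angle: c=0.998617, s=0.052576. N=√(5040·1·5040·1)=5040.000000
k∈{0,1} keeps every argument non-negative
  k=0: (−1)^0·5040.0000/(5040)·0.9986^8·0.0526^0 = +0.988989
  k=1: (−1)^1·5040.0000/(720)·0.9986^6·0.0526^2 = -0.019189
d^4_{3,3}(0.1052) = +0.988989 -0.019189 = +0.969799
Phases: e^{-i·(3)·5.7785}=+0.056710+0.998391i, e^{-i·(3)·1.262}=-0.799456+0.600725i ⇒ D=-0.625613-0.741026i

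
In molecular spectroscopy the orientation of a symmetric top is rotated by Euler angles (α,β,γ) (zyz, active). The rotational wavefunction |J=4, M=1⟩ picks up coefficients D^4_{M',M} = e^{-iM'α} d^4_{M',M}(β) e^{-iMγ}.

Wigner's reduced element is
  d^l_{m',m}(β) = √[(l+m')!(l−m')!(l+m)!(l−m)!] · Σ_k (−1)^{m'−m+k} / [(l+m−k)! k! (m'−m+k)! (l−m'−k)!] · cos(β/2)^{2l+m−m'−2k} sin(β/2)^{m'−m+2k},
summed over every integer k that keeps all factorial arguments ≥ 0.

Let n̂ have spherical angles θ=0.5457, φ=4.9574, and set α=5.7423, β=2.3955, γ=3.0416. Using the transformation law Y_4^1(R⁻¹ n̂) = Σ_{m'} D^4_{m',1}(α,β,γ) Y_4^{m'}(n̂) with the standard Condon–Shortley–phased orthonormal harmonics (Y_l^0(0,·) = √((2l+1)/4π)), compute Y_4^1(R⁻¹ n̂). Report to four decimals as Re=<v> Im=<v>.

Re=-0.2893 Im=-0.1609

Need the full column D^4_{m',1} for m'=−4..4 at α=5.7423, β=2.3955, γ=3.0416.
cos(β/2)=0.364454, sin(β/2)=0.931221
d^4_{-4,1}: single k=5 term ⇒ +0.253680;  D = +0.120004+0.223501i
d^4_{-3,1}: k∈[4..5] ⇒ +0.175510 -0.687501 = -0.511991;  D = +0.024634-0.511398i
d^4_{-2,1}: k∈[3..5] ⇒ +0.073432 -0.719116 +0.938965 = +0.293282;  D = -0.162931+0.243860i
d^4_{-1,1}: k∈[2..5] ⇒ +0.020322 -0.398019 +1.299255 -0.565488 = +0.356069;  D = -0.322019+0.151951i
d^4_{0,1}: k∈[1..4] ⇒ +0.003557 -0.139328 +0.909618 -0.989756 = -0.215910;  D = +0.214831+0.021553i
d^4_{1,1}: k∈[0..3] ⇒ +0.000311 -0.030483 +0.398019 -0.866170 = -0.498322;  D = +0.399441+0.297947i
d^4_{2,1}: k∈[0..2] ⇒ -0.003374 +0.110148 -0.479411 = -0.372637;  D = +0.141339+0.344792i
d^4_{3,1}: k∈[0..1] ⇒ +0.016130 -0.175510 = -0.159380;  D = -0.024109+0.157546i
d^4_{4,1}: single k=0 term ⇒ -0.038857;  D = -0.024816+0.029900i
Y_4^{m'}(θ=0.5457,φ=4.9574) and Σ D·Y over m':
  (+0.1200+0.2235i)·(+0.0179-0.0267i)  (+0.0246-0.5114i)·(-0.1003-0.1110i)  (-0.1629+0.2439i)·(-0.3271+0.1745i)  (-0.3220+0.1520i)·(+0.1076+0.4305i)  (+0.2148+0.0216i)·(-0.0249+0.0000i)  (+0.3994+0.2979i)·(-0.1076+0.4305i)  (+0.1413+0.3448i)·(-0.3271-0.1745i)  (-0.0241+0.1575i)·(+0.1003-0.1110i)  (-0.0248+0.0299i)·(+0.0179+0.0267i)
Y_4^1(R⁻¹ n̂) = -0.289303-0.160865i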